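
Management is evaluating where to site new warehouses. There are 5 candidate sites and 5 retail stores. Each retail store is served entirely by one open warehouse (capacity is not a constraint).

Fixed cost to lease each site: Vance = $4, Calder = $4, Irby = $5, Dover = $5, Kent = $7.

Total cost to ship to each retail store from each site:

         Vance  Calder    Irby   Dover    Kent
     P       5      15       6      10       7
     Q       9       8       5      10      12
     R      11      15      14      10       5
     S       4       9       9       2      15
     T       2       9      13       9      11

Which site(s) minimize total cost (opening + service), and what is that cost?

Open Vance only; minimum total cost 35.

For any fixed open set, each retail store goes to its cheapest open site; total = fixed + service.
{Vance}: P→Vance 5, Q→Vance 9, R→Vance 11, S→Vance 4, T→Vance 2. Service 31; fixed 4; total 35.
{Vance, Irby}: P→Vance 5, Q→Irby 5, R→Vance 11, S→Vance 4, T→Vance 2. Service 27; fixed 9; total 36.
{Vance, Kent}: P→Vance 5, Q→Vance 9, R→Kent 5, S→Vance 4, T→Vance 2. Service 25; fixed 11; total 36.
{Vance, Calder, Irby, Dover, Kent}: service 19 + fixed 25 = 44
No other subset beats 35.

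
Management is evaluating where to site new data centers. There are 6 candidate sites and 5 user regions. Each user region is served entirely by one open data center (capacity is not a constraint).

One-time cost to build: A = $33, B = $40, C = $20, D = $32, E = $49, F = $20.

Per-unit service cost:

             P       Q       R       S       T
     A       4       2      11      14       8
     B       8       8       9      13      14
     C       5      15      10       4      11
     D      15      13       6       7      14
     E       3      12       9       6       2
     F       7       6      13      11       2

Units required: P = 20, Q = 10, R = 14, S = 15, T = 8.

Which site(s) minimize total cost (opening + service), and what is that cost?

For any fixed open set, each user region goes to its cheapest open site; total = fixed + service.
{A, C, D, F}: P→A 4·20=80, Q→A 2·10=20, R→D 6·14=84, S→C 4·15=60, T→F 2·8=16. Service 260; fixed 105; total 365.
{A, C, D, E}: P→E 3·20=60, Q→A 2·10=20, R→D 6·14=84, S→C 4·15=60, T→E 2·8=16. Service 240; fixed 134; total 374.
{A, C, E}: service 282 + fixed 102 = 384
{A, B, C, D, E, F}: P→E 3·20=60, Q→A 2·10=20, R→D 6·14=84, S→C 4·15=60, T→E 2·8=16. Service 240; fixed 194; total 434.
No other subset beats 365.

Open A, C, D and F; minimum total cost 365.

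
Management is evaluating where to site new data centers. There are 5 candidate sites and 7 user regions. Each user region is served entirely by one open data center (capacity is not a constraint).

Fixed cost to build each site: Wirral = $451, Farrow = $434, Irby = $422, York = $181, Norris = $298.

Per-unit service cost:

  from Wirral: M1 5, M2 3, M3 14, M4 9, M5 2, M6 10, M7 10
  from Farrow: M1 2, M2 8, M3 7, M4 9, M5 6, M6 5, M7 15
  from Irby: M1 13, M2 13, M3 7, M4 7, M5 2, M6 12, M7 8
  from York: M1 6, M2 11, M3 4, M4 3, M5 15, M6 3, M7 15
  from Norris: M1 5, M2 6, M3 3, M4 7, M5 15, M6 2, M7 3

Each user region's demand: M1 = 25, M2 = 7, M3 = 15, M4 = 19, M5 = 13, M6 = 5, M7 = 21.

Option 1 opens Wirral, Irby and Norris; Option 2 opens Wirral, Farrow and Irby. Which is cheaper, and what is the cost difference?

Option 1: {Wirral, Irby, Norris}: M1→Wirral 5·25=125, M2→Wirral 3·7=21, M3→Norris 3·15=45, M4→Irby 7·19=133, M5→Wirral 2·13=26, M6→Norris 2·5=10, M7→Norris 3·21=63. Service 423; fixed 1171; total 1594.
Option 2: {Wirral, Farrow, Irby}: M1→Farrow 2·25=50, M2→Wirral 3·7=21, M3→Farrow 7·15=105, M4→Irby 7·19=133, M5→Wirral 2·13=26, M6→Farrow 5·5=25, M7→Irby 8·21=168. Service 528; fixed 1307; total 1835.
Difference: |1594 − 1835| = 241.

Option 1 is cheaper by 241.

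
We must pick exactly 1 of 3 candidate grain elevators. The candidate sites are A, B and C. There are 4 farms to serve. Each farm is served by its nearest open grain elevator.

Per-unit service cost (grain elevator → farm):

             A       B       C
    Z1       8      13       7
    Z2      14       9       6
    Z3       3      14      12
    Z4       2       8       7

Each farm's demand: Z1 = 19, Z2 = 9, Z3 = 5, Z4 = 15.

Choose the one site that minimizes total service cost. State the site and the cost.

Choose A only; total service cost 323.

With exactly 1 open, each farm uses its cheapest among the chosen.
{A}: Z1→A 8·19=152, Z2→A 14·9=126, Z3→A 3·5=15, Z4→A 2·15=30. Service cost 323.
{C}: service cost 352
{B}: service cost 518
Among all 3 size-1 choices, {A} is lowest.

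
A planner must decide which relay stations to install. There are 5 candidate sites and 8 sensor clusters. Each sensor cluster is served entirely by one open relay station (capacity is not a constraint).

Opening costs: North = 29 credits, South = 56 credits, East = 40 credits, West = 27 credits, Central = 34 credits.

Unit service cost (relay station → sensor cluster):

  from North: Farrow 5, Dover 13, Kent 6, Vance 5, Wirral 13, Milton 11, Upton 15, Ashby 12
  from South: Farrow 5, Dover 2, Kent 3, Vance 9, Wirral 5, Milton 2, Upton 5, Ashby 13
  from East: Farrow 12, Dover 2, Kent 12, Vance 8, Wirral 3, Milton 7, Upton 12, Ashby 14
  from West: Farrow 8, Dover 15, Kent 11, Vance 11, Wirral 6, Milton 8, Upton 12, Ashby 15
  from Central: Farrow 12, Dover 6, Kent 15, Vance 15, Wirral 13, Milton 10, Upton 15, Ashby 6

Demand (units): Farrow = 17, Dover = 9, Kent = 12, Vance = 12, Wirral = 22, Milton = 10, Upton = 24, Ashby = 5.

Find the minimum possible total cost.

Minimum total cost: 590

For any fixed open set, each sensor cluster goes to its cheapest open site; total = fixed + service.
{North, South, East}: Farrow→North 5·17=85, Dover→South 2·9=18, Kent→South 3·12=36, Vance→North 5·12=60, Wirral→East 3·22=66, Milton→South 2·10=20, Upton→South 5·24=120, Ashby→North 12·5=60. Service 465; fixed 125; total 590.
{North, South}: Farrow→North 5·17=85, Dover→South 2·9=18, Kent→South 3·12=36, Vance→North 5·12=60, Wirral→South 5·22=110, Milton→South 2·10=20, Upton→South 5·24=120, Ashby→North 12·5=60. Service 509; fixed 85; total 594.
{North, South, East, Central}: service 435 + fixed 159 = 594
{North, South, East, West, Central}: service 435 + fixed 186 = 621
No other subset beats 590.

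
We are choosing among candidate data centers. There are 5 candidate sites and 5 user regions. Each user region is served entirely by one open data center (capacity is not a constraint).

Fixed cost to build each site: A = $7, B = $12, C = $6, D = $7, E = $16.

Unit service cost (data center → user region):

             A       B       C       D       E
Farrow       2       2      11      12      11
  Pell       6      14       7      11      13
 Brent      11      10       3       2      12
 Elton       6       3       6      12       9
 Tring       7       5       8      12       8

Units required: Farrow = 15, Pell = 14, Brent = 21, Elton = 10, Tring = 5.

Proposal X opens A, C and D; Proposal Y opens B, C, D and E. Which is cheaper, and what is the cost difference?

Proposal Y is cheaper by 5.

Proposal X: {A, C, D}: Farrow→A 2·15=30, Pell→A 6·14=84, Brent→D 2·21=42, Elton→A 6·10=60, Tring→A 7·5=35. Service 251; fixed 20; total 271.
Proposal Y: {B, C, D, E}: Farrow→B 2·15=30, Pell→C 7·14=98, Brent→D 2·21=42, Elton→B 3·10=30, Tring→B 5·5=25. Service 225; fixed 41; total 266.
Difference: |271 − 266| = 5.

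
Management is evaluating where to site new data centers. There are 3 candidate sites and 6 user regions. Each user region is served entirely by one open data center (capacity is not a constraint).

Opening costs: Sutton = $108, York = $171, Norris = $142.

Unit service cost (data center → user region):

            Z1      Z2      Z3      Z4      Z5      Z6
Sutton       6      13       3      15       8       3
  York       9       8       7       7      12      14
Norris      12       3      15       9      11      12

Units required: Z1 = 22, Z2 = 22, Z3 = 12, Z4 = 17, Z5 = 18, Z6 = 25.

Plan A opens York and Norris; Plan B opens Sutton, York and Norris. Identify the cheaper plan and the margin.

Plan A: {York, Norris}: Z1→York 9·22=198, Z2→Norris 3·22=66, Z3→York 7·12=84, Z4→York 7·17=119, Z5→Norris 11·18=198, Z6→Norris 12·25=300. Service 965; fixed 313; total 1278.
Plan B: {Sutton, York, Norris}: Z1→Sutton 6·22=132, Z2→Norris 3·22=66, Z3→Sutton 3·12=36, Z4→York 7·17=119, Z5→Sutton 8·18=144, Z6→Sutton 3·25=75. Service 572; fixed 421; total 993.
Difference: |1278 − 993| = 285.

Plan B is cheaper by 285.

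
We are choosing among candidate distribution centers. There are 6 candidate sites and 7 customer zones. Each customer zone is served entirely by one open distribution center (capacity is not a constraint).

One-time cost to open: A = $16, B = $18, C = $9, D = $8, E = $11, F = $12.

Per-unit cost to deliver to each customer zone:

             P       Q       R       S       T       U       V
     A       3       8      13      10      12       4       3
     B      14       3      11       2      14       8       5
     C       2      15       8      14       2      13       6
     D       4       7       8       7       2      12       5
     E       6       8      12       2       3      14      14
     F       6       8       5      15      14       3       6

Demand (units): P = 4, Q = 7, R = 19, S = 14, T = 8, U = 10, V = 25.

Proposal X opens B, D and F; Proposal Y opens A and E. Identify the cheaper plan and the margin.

Proposal X: {B, D, F}: P→D 4·4=16, Q→B 3·7=21, R→F 5·19=95, S→B 2·14=28, T→D 2·8=16, U→F 3·10=30, V→B 5·25=125. Service 331; fixed 38; total 369.
Proposal Y: {A, E}: P→A 3·4=12, Q→A 8·7=56, R→E 12·19=228, S→E 2·14=28, T→E 3·8=24, U→A 4·10=40, V→A 3·25=75. Service 463; fixed 27; total 490.
Difference: |369 − 490| = 121.

Proposal X is cheaper by 121.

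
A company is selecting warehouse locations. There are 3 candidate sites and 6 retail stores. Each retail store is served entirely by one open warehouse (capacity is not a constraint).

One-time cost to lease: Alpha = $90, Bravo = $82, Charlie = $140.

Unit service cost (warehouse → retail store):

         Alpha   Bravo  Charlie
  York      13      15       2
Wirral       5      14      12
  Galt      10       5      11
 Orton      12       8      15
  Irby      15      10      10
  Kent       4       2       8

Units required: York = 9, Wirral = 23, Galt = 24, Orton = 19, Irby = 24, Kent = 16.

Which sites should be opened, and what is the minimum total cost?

Open Alpha and Bravo; minimum total cost 948.

For any fixed open set, each retail store goes to its cheapest open site; total = fixed + service.
{Alpha, Bravo}: York→Alpha 13·9=117, Wirral→Alpha 5·23=115, Galt→Bravo 5·24=120, Orton→Bravo 8·19=152, Irby→Bravo 10·24=240, Kent→Bravo 2·16=32. Service 776; fixed 172; total 948.
{Alpha, Bravo, Charlie}: York→Charlie 2·9=18, Wirral→Alpha 5·23=115, Galt→Bravo 5·24=120, Orton→Bravo 8·19=152, Irby→Bravo 10·24=240, Kent→Bravo 2·16=32. Service 677; fixed 312; total 989.
{Bravo, Charlie}: service 838 + fixed 222 = 1060
{Bravo}: York→Bravo 15·9=135, Wirral→Bravo 14·23=322, Galt→Bravo 5·24=120, Orton→Bravo 8·19=152, Irby→Bravo 10·24=240, Kent→Bravo 2·16=32. Service 1001; fixed 82; total 1083.
No other subset beats 948.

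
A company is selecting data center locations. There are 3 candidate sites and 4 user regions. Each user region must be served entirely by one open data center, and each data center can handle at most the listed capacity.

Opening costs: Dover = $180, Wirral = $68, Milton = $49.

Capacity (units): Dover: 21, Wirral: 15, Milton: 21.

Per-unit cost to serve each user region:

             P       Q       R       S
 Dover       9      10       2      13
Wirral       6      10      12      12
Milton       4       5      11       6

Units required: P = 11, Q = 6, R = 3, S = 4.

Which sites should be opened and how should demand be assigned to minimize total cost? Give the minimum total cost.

Open {Wirral, Milton}: P→Milton 4·11=44, Q→Milton 5·6=30, R→Wirral 12·3=36, S→Milton 6·4=24.
Loads: Wirral carries 3/15, Milton carries 21/21. Service 134; fixed 117; total 251.
Next best feasible plan costs 270.

Minimum total cost: 251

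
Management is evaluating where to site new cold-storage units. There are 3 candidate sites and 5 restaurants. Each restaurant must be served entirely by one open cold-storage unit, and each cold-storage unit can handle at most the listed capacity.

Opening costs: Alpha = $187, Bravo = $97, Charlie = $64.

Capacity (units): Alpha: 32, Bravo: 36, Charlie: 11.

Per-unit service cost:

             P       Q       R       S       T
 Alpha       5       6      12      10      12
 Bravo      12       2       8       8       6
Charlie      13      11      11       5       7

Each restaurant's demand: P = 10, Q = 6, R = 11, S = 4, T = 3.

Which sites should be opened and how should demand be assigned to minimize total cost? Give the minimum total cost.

Open {Bravo}: P→Bravo 12·10=120, Q→Bravo 2·6=12, R→Bravo 8·11=88, S→Bravo 8·4=32, T→Bravo 6·3=18.
Loads: Bravo carries 34/36. Service 270; fixed 97; total 367.
Next best feasible plan costs 419.

Minimum total cost: 367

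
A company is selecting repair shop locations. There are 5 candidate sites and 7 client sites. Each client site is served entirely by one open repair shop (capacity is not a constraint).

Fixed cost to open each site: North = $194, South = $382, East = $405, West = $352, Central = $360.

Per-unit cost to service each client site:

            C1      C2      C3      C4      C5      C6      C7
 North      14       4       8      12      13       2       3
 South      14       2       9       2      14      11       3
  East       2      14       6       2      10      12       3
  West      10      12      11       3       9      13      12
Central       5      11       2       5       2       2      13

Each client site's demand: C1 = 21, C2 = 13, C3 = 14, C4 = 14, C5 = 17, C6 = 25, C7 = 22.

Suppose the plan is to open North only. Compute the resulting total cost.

Total cost: 1157

Each client site is assigned to its cheapest site among the open ones.
{North}: C1→North 14·21=294, C2→North 4·13=52, C3→North 8·14=112, C4→North 12·14=168, C5→North 13·17=221, C6→North 2·25=50, C7→North 3·22=66. Service 963; fixed 194; total 1157.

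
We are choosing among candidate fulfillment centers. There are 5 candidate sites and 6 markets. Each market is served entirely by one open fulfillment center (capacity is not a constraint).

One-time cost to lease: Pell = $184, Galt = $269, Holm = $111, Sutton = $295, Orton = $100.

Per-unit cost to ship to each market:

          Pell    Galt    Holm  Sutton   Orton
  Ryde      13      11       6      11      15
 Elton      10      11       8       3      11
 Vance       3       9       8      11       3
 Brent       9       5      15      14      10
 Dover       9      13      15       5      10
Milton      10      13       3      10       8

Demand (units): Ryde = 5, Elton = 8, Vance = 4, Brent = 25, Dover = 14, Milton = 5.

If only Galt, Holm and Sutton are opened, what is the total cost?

Total cost: 971

Each market is assigned to its cheapest site among the open ones.
{Galt, Holm, Sutton}: Ryde→Holm 6·5=30, Elton→Sutton 3·8=24, Vance→Holm 8·4=32, Brent→Galt 5·25=125, Dover→Sutton 5·14=70, Milton→Holm 3·5=15. Service 296; fixed 675; total 971.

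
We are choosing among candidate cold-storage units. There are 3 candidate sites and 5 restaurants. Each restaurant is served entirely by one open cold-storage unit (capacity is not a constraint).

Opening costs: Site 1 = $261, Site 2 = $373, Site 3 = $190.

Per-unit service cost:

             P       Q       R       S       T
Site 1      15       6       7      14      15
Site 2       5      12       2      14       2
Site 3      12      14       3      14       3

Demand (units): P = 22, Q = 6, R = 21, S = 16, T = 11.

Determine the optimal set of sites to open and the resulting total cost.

Open Site 2 only; minimum total cost 843.

For any fixed open set, each restaurant goes to its cheapest open site; total = fixed + service.
{Site 2}: P→Site 2 5·22=110, Q→Site 2 12·6=72, R→Site 2 2·21=42, S→Site 2 14·16=224, T→Site 2 2·11=22. Service 470; fixed 373; total 843.
{Site 3}: service 668 + fixed 190 = 858
{Site 2, Site 3}: service 470 + fixed 563 = 1033
{Site 1, Site 2, Site 3}: P→Site 2 5·22=110, Q→Site 1 6·6=36, R→Site 2 2·21=42, S→Site 1 14·16=224, T→Site 2 2·11=22. Service 434; fixed 824; total 1258.
No other subset beats 843.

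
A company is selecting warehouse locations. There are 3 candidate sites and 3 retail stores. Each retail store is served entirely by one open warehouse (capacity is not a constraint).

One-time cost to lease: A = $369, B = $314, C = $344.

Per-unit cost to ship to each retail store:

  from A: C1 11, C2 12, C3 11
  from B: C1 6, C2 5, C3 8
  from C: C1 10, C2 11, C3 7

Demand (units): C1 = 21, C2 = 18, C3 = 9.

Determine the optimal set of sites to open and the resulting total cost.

For any fixed open set, each retail store goes to its cheapest open site; total = fixed + service.
{B}: C1→B 6·21=126, C2→B 5·18=90, C3→B 8·9=72. Service 288; fixed 314; total 602.
{C}: service 471 + fixed 344 = 815
{A}: C1→A 11·21=231, C2→A 12·18=216, C3→A 11·9=99. Service 546; fixed 369; total 915.
{A, B, C}: service 279 + fixed 1027 = 1306
No other subset beats 602.

Open B only; minimum total cost 602.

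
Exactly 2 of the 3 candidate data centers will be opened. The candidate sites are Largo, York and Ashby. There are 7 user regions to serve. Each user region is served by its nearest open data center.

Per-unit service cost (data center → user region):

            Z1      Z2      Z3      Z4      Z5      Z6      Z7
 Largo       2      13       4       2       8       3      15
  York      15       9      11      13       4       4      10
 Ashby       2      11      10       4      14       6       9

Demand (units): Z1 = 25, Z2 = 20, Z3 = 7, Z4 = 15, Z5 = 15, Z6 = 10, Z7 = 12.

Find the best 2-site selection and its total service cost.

Choose Largo and York; total service cost 498.

With exactly 2 open, each user region uses its cheapest among the chosen.
{Largo, York}: Z1→Largo 2·25=50, Z2→York 9·20=180, Z3→Largo 4·7=28, Z4→Largo 2·15=30, Z5→York 4·15=60, Z6→Largo 3·10=30, Z7→York 10·12=120. Service cost 498.
{York, Ashby}: service cost 568
{Largo, Ashby}: service cost 586
Among all 3 size-2 choices, {Largo, York} is lowest.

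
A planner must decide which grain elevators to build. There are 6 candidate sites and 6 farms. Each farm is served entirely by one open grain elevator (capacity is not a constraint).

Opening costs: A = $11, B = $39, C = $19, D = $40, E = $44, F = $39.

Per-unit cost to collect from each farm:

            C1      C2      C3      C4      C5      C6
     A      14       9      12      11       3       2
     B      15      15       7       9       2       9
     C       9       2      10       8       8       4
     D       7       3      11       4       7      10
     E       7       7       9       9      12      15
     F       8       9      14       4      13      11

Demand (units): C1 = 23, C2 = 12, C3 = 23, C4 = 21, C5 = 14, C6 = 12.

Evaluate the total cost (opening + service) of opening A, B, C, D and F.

Each farm is assigned to its cheapest site among the open ones.
{A, B, C, D, F}: C1→D 7·23=161, C2→C 2·12=24, C3→B 7·23=161, C4→D 4·21=84, C5→B 2·14=28, C6→A 2·12=24. Service 482; fixed 148; total 630.

Total cost: 630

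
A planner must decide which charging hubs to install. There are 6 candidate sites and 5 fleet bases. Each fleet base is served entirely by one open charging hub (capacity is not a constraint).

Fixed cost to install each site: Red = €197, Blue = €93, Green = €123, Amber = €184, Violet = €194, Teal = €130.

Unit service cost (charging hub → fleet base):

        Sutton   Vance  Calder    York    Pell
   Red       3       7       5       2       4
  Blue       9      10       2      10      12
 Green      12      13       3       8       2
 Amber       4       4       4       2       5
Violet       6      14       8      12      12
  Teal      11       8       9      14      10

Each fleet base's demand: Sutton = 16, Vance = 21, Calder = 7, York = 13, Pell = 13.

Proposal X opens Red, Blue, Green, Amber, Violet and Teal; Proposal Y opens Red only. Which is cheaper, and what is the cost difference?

Proposal Y is cheaper by 614.

Proposal X: {Red, Blue, Green, Amber, Violet, Teal}: Sutton→Red 3·16=48, Vance→Amber 4·21=84, Calder→Blue 2·7=14, York→Red 2·13=26, Pell→Green 2·13=26. Service 198; fixed 921; total 1119.
Proposal Y: {Red}: Sutton→Red 3·16=48, Vance→Red 7·21=147, Calder→Red 5·7=35, York→Red 2·13=26, Pell→Red 4·13=52. Service 308; fixed 197; total 505.
Difference: |1119 − 505| = 614.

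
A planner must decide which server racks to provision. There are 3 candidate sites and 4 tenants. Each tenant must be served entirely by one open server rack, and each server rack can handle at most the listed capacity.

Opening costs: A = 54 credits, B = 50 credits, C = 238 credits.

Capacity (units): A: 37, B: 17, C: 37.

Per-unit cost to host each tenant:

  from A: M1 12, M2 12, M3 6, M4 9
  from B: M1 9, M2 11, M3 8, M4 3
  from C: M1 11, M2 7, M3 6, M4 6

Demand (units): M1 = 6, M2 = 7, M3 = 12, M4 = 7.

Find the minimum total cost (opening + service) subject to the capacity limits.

Minimum total cost: 335

Open {A, B}: M1→B 9·6=54, M2→A 12·7=84, M3→A 6·12=72, M4→B 3·7=21.
Loads: A carries 19/37, B carries 13/17. Service 231; fixed 104; total 335.
Next best feasible plan costs 345.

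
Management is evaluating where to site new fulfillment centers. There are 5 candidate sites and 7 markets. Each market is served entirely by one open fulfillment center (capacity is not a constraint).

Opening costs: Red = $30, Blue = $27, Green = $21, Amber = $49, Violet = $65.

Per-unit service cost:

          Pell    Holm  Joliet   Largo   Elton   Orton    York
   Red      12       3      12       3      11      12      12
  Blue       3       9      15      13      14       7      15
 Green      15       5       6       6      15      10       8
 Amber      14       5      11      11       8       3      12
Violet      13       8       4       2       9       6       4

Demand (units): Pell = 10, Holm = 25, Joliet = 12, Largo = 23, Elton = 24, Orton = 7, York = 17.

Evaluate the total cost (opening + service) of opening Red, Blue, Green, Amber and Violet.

Each market is assigned to its cheapest site among the open ones.
{Red, Blue, Green, Amber, Violet}: Pell→Blue 3·10=30, Holm→Red 3·25=75, Joliet→Violet 4·12=48, Largo→Violet 2·23=46, Elton→Amber 8·24=192, Orton→Amber 3·7=21, York→Violet 4·17=68. Service 480; fixed 192; total 672.

Total cost: 672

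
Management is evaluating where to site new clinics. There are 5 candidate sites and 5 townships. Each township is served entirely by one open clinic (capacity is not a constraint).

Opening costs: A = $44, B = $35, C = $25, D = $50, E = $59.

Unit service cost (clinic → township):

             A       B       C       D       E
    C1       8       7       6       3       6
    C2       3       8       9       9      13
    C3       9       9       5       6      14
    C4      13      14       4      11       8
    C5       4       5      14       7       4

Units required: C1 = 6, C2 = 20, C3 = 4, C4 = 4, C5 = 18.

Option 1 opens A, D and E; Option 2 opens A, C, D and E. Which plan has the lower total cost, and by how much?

Option 1 is cheaper by 5.

Option 1: {A, D, E}: C1→D 3·6=18, C2→A 3·20=60, C3→D 6·4=24, C4→E 8·4=32, C5→A 4·18=72. Service 206; fixed 153; total 359.
Option 2: {A, C, D, E}: C1→D 3·6=18, C2→A 3·20=60, C3→C 5·4=20, C4→C 4·4=16, C5→A 4·18=72. Service 186; fixed 178; total 364.
Difference: |359 − 364| = 5.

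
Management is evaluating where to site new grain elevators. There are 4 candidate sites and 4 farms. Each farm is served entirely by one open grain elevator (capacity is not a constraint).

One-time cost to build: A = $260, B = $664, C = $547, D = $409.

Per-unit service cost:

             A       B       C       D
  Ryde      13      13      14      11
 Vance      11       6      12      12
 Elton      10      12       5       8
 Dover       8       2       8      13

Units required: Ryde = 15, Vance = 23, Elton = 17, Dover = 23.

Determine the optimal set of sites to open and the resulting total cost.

Open A only; minimum total cost 1062.

For any fixed open set, each farm goes to its cheapest open site; total = fixed + service.
{A}: Ryde→A 13·15=195, Vance→A 11·23=253, Elton→A 10·17=170, Dover→A 8·23=184. Service 802; fixed 260; total 1062.
{B}: service 583 + fixed 664 = 1247
{D}: service 876 + fixed 409 = 1285
{A, B, C, D}: service 434 + fixed 1880 = 2314
No other subset beats 1062.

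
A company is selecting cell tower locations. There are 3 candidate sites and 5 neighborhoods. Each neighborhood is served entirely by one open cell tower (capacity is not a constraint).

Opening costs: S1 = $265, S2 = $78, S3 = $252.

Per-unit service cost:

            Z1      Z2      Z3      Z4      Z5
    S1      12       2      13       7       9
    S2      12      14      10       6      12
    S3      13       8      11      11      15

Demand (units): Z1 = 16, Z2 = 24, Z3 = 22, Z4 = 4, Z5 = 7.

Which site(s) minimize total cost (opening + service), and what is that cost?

For any fixed open set, each neighborhood goes to its cheapest open site; total = fixed + service.
{S1}: Z1→S1 12·16=192, Z2→S1 2·24=48, Z3→S1 13·22=286, Z4→S1 7·4=28, Z5→S1 9·7=63. Service 617; fixed 265; total 882.
{S1, S2}: service 547 + fixed 343 = 890
{S2}: service 856 + fixed 78 = 934
{S1, S2, S3}: service 547 + fixed 595 = 1142
No other subset beats 882.

Open S1 only; minimum total cost 882.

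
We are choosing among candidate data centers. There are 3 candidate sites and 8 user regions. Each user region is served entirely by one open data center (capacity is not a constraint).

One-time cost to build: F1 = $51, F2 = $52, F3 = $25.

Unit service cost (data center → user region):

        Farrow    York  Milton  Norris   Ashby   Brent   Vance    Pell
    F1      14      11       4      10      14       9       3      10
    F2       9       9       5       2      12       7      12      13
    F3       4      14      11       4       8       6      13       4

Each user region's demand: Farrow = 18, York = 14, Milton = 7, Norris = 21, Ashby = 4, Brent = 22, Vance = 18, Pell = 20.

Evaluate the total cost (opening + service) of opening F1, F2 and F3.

Each user region is assigned to its cheapest site among the open ones.
{F1, F2, F3}: Farrow→F3 4·18=72, York→F2 9·14=126, Milton→F1 4·7=28, Norris→F2 2·21=42, Ashby→F3 8·4=32, Brent→F3 6·22=132, Vance→F1 3·18=54, Pell→F3 4·20=80. Service 566; fixed 128; total 694.

Total cost: 694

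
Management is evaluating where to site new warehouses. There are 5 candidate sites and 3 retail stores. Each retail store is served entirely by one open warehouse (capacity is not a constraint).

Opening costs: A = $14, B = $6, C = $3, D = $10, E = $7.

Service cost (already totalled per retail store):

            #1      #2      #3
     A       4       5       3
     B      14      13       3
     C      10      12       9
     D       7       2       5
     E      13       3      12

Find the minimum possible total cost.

Minimum total cost: 24

For any fixed open set, each retail store goes to its cheapest open site; total = fixed + service.
{D}: #1→D 7, #2→D 2, #3→D 5. Service 14; fixed 10; total 24.
{A}: service 12 + fixed 14 = 26
{C, D}: service 14 + fixed 13 = 27
{A, B, C, D, E}: service 9 + fixed 40 = 49
No other subset beats 24.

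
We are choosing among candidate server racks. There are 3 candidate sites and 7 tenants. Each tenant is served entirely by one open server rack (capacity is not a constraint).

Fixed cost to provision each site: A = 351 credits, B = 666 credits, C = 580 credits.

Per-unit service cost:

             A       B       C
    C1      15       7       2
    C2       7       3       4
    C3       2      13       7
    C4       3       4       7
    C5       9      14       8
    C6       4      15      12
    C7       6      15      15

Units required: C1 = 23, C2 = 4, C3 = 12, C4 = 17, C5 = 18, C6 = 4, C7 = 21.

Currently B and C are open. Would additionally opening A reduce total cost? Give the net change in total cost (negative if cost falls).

Current service cost with {B, C}: 717.
Adding A: each tenant re-picks its cheapest; new service cost 419, saving 298.
Extra fixed cost: 351. Net change = 351 − 298 = 53.
(Totals: 1963 → 2016.)

No — net change +53 (cost rises by 53).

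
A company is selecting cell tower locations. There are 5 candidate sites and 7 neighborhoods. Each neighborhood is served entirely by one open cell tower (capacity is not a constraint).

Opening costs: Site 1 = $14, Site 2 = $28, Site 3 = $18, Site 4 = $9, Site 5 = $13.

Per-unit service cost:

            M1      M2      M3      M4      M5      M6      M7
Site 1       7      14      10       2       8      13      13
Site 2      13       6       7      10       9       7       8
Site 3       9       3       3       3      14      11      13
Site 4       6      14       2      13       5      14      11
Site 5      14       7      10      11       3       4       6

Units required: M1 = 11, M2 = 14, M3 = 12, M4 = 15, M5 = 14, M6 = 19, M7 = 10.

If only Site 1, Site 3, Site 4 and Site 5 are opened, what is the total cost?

Each neighborhood is assigned to its cheapest site among the open ones.
{Site 1, Site 3, Site 4, Site 5}: M1→Site 4 6·11=66, M2→Site 3 3·14=42, M3→Site 4 2·12=24, M4→Site 1 2·15=30, M5→Site 5 3·14=42, M6→Site 5 4·19=76, M7→Site 5 6·10=60. Service 340; fixed 54; total 394.

Total cost: 394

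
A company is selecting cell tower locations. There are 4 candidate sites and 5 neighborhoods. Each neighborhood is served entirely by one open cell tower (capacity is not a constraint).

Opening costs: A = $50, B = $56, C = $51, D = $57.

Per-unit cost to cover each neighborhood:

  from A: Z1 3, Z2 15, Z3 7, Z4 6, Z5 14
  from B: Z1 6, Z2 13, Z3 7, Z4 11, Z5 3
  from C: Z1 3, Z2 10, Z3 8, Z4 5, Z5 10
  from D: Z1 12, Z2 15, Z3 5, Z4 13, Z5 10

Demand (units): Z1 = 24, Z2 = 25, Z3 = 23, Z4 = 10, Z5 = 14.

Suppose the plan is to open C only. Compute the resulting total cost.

Total cost: 747

Each neighborhood is assigned to its cheapest site among the open ones.
{C}: Z1→C 3·24=72, Z2→C 10·25=250, Z3→C 8·23=184, Z4→C 5·10=50, Z5→C 10·14=140. Service 696; fixed 51; total 747.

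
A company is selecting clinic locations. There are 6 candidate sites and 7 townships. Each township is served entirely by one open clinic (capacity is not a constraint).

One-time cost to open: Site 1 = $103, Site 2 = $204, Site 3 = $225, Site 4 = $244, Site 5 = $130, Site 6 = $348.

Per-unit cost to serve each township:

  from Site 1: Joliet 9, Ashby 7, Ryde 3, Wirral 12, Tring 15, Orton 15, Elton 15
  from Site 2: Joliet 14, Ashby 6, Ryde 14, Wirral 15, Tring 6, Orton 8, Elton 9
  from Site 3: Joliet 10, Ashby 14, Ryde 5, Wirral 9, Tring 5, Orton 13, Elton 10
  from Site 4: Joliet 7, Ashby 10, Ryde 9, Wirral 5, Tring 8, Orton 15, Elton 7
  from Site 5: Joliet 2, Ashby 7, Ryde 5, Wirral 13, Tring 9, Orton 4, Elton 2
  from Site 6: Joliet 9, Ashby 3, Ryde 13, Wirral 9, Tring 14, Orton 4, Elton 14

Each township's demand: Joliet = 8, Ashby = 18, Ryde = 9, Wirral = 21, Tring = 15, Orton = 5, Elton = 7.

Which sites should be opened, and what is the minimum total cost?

For any fixed open set, each township goes to its cheapest open site; total = fixed + service.
{Site 5}: Joliet→Site 5 2·8=16, Ashby→Site 5 7·18=126, Ryde→Site 5 5·9=45, Wirral→Site 5 13·21=273, Tring→Site 5 9·15=135, Orton→Site 5 4·5=20, Elton→Site 5 2·7=14. Service 629; fixed 130; total 759.
{Site 4, Site 5}: service 446 + fixed 374 = 820
{Site 1, Site 5}: service 590 + fixed 233 = 823
{Site 1, Site 2, Site 3, Site 4, Site 5, Site 6}: service 311 + fixed 1254 = 1565
No other subset beats 759.

Open Site 5 only; minimum total cost 759.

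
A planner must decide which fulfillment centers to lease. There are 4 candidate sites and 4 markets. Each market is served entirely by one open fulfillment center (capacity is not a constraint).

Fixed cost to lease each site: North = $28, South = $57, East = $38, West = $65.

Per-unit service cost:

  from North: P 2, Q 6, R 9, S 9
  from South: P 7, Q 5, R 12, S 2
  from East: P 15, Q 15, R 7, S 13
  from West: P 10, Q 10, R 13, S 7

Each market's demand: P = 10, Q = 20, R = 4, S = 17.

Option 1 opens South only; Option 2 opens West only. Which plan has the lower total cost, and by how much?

Option 1 is cheaper by 227.

Option 1: {South}: P→South 7·10=70, Q→South 5·20=100, R→South 12·4=48, S→South 2·17=34. Service 252; fixed 57; total 309.
Option 2: {West}: P→West 10·10=100, Q→West 10·20=200, R→West 13·4=52, S→West 7·17=119. Service 471; fixed 65; total 536.
Difference: |309 − 536| = 227.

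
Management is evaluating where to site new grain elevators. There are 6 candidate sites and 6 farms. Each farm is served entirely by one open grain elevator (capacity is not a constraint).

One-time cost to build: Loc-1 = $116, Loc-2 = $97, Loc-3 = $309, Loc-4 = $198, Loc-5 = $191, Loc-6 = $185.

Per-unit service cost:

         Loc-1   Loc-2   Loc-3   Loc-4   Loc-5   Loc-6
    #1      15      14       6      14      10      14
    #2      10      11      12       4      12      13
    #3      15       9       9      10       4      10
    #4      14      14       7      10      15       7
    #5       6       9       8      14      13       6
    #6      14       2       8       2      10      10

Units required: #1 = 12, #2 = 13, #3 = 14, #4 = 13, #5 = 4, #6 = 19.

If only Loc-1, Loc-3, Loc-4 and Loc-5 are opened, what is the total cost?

Total cost: 1147

Each farm is assigned to its cheapest site among the open ones.
{Loc-1, Loc-3, Loc-4, Loc-5}: #1→Loc-3 6·12=72, #2→Loc-4 4·13=52, #3→Loc-5 4·14=56, #4→Loc-3 7·13=91, #5→Loc-1 6·4=24, #6→Loc-4 2·19=38. Service 333; fixed 814; total 1147.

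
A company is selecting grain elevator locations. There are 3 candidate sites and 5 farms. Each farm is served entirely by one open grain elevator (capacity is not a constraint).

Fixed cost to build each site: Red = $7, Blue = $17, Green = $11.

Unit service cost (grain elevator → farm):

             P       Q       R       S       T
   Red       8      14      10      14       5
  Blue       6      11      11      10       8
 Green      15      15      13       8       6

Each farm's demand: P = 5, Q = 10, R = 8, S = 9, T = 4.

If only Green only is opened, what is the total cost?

Total cost: 436

Each farm is assigned to its cheapest site among the open ones.
{Green}: P→Green 15·5=75, Q→Green 15·10=150, R→Green 13·8=104, S→Green 8·9=72, T→Green 6·4=24. Service 425; fixed 11; total 436.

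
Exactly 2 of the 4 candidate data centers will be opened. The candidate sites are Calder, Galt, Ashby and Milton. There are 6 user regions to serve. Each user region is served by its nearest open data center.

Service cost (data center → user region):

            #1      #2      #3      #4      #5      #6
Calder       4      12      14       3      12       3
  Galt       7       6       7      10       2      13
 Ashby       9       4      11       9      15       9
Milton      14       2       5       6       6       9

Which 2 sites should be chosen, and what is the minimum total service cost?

With exactly 2 open, each user region uses its cheapest among the chosen.
{Calder, Milton}: #1→Calder 4, #2→Milton 2, #3→Milton 5, #4→Calder 3, #5→Milton 6, #6→Calder 3. Service cost 23.
{Calder, Galt}: service cost 25
{Galt, Milton}: service cost 31
Among all 6 size-2 choices, {Calder, Milton} is lowest.

Choose Calder and Milton; total service cost 23.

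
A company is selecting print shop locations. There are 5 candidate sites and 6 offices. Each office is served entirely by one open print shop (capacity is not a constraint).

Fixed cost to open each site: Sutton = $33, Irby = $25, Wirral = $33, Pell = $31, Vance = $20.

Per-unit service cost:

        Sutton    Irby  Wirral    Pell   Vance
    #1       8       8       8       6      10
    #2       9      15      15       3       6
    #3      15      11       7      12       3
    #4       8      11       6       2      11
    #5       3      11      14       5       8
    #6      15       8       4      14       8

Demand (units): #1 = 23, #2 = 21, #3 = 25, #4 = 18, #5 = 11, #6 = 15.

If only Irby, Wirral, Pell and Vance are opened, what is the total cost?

Total cost: 536

Each office is assigned to its cheapest site among the open ones.
{Irby, Wirral, Pell, Vance}: #1→Pell 6·23=138, #2→Pell 3·21=63, #3→Vance 3·25=75, #4→Pell 2·18=36, #5→Pell 5·11=55, #6→Wirral 4·15=60. Service 427; fixed 109; total 536.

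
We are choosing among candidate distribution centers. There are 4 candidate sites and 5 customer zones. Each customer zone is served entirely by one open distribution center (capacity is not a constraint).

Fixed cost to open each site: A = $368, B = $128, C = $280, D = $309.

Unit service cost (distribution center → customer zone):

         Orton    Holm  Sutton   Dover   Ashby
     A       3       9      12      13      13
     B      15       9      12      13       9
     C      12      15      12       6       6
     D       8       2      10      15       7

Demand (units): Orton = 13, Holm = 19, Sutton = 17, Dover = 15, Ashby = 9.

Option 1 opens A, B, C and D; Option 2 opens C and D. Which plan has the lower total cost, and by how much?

Option 2 is cheaper by 431.

Option 1: {A, B, C, D}: Orton→A 3·13=39, Holm→D 2·19=38, Sutton→D 10·17=170, Dover→C 6·15=90, Ashby→C 6·9=54. Service 391; fixed 1085; total 1476.
Option 2: {C, D}: Orton→D 8·13=104, Holm→D 2·19=38, Sutton→D 10·17=170, Dover→C 6·15=90, Ashby→C 6·9=54. Service 456; fixed 589; total 1045.
Difference: |1476 − 1045| = 431.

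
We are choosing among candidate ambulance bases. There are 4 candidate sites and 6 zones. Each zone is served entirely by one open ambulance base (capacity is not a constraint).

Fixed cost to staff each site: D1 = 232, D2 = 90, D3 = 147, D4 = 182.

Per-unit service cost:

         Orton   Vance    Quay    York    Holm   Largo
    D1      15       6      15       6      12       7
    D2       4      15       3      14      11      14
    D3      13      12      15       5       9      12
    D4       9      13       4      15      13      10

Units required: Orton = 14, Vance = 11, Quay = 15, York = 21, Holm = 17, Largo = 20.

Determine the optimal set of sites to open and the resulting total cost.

For any fixed open set, each zone goes to its cheapest open site; total = fixed + service.
{D1, D2}: Orton→D2 4·14=56, Vance→D1 6·11=66, Quay→D2 3·15=45, York→D1 6·21=126, Holm→D2 11·17=187, Largo→D1 7·20=140. Service 620; fixed 322; total 942.
{D2, D3}: Orton→D2 4·14=56, Vance→D3 12·11=132, Quay→D2 3·15=45, York→D3 5·21=105, Holm→D3 9·17=153, Largo→D3 12·20=240. Service 731; fixed 237; total 968.
{D1, D2, D3}: service 565 + fixed 469 = 1034
{D1, D2, D3, D4}: service 565 + fixed 651 = 1216
(All 15 nonempty subsets were checked; D1 and D2 is lowest.)

Open D1 and D2; minimum total cost 942.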